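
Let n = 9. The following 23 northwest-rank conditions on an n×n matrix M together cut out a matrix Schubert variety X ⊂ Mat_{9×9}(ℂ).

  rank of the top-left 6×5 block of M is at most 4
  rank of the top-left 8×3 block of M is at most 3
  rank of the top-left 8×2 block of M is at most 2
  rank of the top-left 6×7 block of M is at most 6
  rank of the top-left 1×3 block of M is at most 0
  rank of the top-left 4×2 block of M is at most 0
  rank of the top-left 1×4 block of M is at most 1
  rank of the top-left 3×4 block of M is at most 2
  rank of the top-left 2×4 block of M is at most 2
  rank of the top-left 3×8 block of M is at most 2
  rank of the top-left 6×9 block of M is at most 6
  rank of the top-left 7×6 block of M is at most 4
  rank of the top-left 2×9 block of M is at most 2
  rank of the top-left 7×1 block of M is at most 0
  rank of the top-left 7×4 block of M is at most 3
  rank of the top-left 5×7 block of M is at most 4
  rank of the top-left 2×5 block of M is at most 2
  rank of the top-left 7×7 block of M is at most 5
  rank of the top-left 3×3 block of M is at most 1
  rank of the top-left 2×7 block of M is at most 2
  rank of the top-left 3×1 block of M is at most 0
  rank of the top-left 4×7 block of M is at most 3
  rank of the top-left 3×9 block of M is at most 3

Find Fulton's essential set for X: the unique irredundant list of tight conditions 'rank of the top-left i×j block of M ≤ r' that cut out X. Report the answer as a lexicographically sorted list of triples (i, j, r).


Recovering R(i,j) via the rank-extension bound from the 23 conditions:

  R[1]: 0 0 0 1 1 1 1 1 1
  R[2]: 0 0 1 2 2 2 2 2 2
  R[3]: 0 0 1 2 2 2 2 2 3
  R[4]: 0 0 1 2 3 3 3 3 4
  R[5]: 0 1 2 3 4 4 4 4 5
  R[6]: 0 1 2 3 4 4 5 5 6
  R[7]: 0 1 2 3 4 4 5 6 7
  R[8]: 1 2 3 4 5 5 6 7 8
  R[9]: 1 2 3 4 5 6 7 8 9

the unique w with this rank table is (4, 3, 9, 5, 2, 7, 8, 1, 6).

Rothe diagram D(w) (18 cells), 5 SE-corners (essential conditions):

[(1, 3, 0), (3, 8, 2), (4, 2, 0), (7, 1, 0), (7, 6, 4)]


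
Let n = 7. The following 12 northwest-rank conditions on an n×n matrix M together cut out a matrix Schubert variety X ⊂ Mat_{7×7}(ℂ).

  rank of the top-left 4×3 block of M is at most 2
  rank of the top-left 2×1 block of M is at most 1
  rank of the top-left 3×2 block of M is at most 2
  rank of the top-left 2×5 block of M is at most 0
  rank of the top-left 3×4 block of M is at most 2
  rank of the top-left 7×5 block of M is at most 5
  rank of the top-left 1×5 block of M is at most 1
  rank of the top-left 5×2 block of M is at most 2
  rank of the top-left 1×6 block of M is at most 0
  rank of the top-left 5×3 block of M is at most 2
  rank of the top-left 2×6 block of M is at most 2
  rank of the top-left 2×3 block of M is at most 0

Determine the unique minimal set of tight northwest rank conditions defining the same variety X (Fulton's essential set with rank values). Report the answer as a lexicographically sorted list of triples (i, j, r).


Rank table r_w(7×7) implied by the 12 constraints:

  row 1: 0 0 0 0 0 0 1
  row 2: 0 0 0 0 0 1 2
  row 3: 1 1 1 1 1 2 3
  row 4: 1 2 2 2 2 3 4
  row 5: 1 2 2 3 3 4 5
  row 6: 1 2 3 4 4 5 6
  row 7: 1 2 3 4 5 6 7

hence w(1..7) = (7, 6, 1, 2, 4, 3, 5).

|D(w)|=12, |Ess(w)|=3:

[(1, 6, 0), (2, 5, 0), (5, 3, 2)]


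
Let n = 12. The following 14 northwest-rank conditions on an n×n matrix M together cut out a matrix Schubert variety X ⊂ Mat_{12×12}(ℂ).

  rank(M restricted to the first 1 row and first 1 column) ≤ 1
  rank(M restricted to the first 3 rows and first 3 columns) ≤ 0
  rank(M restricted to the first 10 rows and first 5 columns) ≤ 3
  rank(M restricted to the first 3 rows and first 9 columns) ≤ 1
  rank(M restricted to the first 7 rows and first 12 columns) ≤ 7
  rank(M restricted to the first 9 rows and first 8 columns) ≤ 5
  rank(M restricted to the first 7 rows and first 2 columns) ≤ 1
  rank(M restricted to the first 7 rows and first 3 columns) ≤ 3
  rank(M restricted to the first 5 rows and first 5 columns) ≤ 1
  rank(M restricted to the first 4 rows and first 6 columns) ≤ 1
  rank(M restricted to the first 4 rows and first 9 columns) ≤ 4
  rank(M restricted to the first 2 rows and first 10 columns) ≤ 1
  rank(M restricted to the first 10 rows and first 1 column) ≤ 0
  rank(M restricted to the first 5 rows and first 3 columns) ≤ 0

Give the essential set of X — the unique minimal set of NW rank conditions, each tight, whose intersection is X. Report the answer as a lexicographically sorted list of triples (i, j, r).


Reconstructing r_w from the 14 given conditions:

  0, 0, 0, 1, 1, 1, 1, 1, 1, 1, 1, 1
  0, 0, 0, 1, 1, 1, 1, 1, 1, 1, 2, 2
  0, 0, 0, 1, 1, 1, 1, 1, 1, 2, 3, 3
  0, 0, 0, 1, 1, 1, 2, 2, 2, 3, 4, 4
  0, 0, 0, 1, 1, 2, 3, 3, 3, 4, 5, 5
  0, 1, 1, 2, 2, 3, 4, 4, 4, 5, 6, 6
  0, 1, 2, 3, 3, 4, 5, 5, 5, 6, 7, 7
  0, 1, 2, 3, 3, 4, 5, 5, 6, 7, 8, 8
  0, 1, 2, 3, 3, 4, 5, 5, 6, 7, 8, 9
  0, 1, 2, 3, 3, 4, 5, 6, 7, 8, 9, 10
  1, 2, 3, 4, 4, 5, 6, 7, 8, 9, 10, 11
  1, 2, 3, 4, 5, 6, 7, 8, 9, 10, 11, 12

second differences of R give the permutation w = (4, 11, 10, 7, 6, 2, 3, 9, 12, 8, 1, 5).

D(w) has 39 cells with 8 SE-corners; essential set:

[(2, 10, 1), (3, 9, 1), (4, 6, 1), (5, 3, 0), (5, 5, 1), (9, 8, 5), (10, 1, 0), (10, 5, 3)]


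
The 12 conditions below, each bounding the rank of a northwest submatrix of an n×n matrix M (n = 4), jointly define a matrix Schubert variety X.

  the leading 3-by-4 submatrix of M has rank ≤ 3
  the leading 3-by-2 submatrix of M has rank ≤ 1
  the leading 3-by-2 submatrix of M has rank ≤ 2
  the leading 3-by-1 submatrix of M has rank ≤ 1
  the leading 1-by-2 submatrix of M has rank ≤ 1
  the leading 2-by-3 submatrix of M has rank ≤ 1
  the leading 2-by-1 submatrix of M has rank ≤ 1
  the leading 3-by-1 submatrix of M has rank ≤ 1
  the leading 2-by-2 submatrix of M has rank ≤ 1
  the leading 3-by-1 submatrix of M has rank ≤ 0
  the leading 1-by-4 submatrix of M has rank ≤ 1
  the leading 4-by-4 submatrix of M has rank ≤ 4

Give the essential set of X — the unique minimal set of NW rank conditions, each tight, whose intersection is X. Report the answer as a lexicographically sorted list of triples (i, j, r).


Recovering R(i,j) via the rank-extension bound from the 12 conditions:

  row 1: 0, 1, 1, 1
  row 2: 0, 1, 1, 2
  row 3: 0, 1, 2, 3
  row 4: 1, 2, 3, 4

second differences of R give the permutation w = (2, 4, 3, 1).

ℓ(w)=4; the 2 essential cells (i,j,r):

[(2, 3, 1), (3, 1, 0)]


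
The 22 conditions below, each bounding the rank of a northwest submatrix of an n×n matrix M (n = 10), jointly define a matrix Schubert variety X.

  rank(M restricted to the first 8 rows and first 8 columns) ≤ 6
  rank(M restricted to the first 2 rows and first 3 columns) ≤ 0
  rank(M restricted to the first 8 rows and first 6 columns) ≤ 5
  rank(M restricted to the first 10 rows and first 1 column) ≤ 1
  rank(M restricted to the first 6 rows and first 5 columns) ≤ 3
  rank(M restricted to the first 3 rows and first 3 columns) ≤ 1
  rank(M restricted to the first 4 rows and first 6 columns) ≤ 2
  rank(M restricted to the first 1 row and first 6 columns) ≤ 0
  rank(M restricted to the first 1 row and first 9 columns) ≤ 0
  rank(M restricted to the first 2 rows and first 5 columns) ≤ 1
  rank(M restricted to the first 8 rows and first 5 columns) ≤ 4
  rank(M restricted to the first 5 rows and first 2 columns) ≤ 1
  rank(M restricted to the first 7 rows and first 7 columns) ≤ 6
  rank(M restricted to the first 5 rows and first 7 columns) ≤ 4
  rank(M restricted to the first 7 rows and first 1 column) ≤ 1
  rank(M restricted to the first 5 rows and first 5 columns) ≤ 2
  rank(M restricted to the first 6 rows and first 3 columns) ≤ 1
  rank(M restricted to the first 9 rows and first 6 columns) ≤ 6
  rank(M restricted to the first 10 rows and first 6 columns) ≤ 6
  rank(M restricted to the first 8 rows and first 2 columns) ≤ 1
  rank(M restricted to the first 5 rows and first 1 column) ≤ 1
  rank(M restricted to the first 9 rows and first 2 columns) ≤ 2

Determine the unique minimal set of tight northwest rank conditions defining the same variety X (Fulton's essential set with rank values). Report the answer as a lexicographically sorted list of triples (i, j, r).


Propagating the 22 rank bounds to every northwest block:

  i=1: 0  0  0  0  0  0  0  0  0  1
  i=2: 0  0  0  1  1  1  1  1  1  2
  i=3: 1  1  1  2  2  2  2  2  2  3
  i=4: 1  1  1  2  2  2  3  3  3  4
  i=5: 1  1  1  2  2  3  4  4  4  5
  i=6: 1  1  1  2  3  4  5  5  5  6
  i=7: 1  1  2  3  4  5  6  6  6  7
  i=8: 1  1  2  3  4  5  6  6  7  8
  i=9: 1  2  3  4  5  6  7  7  8  9
  i=10: 1  2  3  4  5  6  7  8  9  10

so w = (10, 4, 1, 7, 6, 5, 3, 9, 2, 8).

|D(w)|=24, |Ess(w)|=7:

[(1, 9, 0), (2, 3, 0), (4, 6, 2), (5, 5, 2), (6, 3, 1), (8, 2, 1), (8, 8, 6)]


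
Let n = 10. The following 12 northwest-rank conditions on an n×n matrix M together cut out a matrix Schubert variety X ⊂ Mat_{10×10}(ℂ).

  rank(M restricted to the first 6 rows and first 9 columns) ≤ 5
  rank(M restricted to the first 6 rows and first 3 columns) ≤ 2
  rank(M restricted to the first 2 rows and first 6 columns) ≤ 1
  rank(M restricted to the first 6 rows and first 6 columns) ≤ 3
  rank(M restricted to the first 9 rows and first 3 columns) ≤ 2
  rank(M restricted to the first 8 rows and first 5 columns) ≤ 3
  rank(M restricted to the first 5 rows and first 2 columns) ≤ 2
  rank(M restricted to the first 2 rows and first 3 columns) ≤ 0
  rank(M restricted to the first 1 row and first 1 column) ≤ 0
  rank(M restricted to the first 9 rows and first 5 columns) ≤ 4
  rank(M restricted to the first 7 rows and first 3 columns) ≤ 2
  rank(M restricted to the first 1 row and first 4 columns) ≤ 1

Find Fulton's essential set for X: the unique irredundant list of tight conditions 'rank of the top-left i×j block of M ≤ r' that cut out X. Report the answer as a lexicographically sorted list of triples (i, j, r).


Computing R[i][j] = min implied NW-rank bound (n=10, 12 conditions):

  0 | 0 | 0 | 1 | 1 | 1 | 1 | 1 | 1 | 1
  0 | 0 | 0 | 1 | 1 | 1 | 2 | 2 | 2 | 2
  1 | 1 | 1 | 2 | 2 | 2 | 3 | 3 | 3 | 3
  1 | 2 | 2 | 3 | 3 | 3 | 4 | 4 | 4 | 4
  1 | 2 | 2 | 3 | 3 | 3 | 4 | 5 | 5 | 5
  1 | 2 | 2 | 3 | 3 | 3 | 4 | 5 | 5 | 6
  1 | 2 | 2 | 3 | 3 | 4 | 5 | 6 | 6 | 7
  1 | 2 | 2 | 3 | 3 | 4 | 5 | 6 | 7 | 8
  1 | 2 | 2 | 3 | 4 | 5 | 6 | 7 | 8 | 9
  1 | 2 | 3 | 4 | 5 | 6 | 7 | 8 | 9 | 10

reading off 1-entries of Δ²R: w = (4, 7, 1, 2, 8, 10, 6, 9, 5, 3).

ℓ(w)=20; the 6 essential cells (i,j,r):

[(2, 3, 0), (2, 6, 1), (6, 6, 3), (6, 9, 5), (8, 5, 3), (9, 3, 2)]


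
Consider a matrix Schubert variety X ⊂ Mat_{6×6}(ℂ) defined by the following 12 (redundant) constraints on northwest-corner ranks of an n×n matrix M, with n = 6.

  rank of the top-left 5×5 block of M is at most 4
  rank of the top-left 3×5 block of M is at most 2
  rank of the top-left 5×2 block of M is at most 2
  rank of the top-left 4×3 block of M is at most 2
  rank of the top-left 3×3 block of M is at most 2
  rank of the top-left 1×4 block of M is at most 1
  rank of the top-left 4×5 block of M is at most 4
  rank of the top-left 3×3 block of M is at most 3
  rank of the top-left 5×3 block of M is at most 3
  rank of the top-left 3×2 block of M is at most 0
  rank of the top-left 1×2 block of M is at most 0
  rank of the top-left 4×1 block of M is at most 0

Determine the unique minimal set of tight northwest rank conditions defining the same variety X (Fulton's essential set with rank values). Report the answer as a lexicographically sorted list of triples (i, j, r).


Rank table r_w(6×6) implied by the 12 constraints:

  row 1: 0 | 0 | 1 | 1 | 1 | 1
  row 2: 0 | 0 | 1 | 2 | 2 | 2
  row 3: 0 | 0 | 1 | 2 | 2 | 3
  row 4: 0 | 1 | 2 | 3 | 3 | 4
  row 5: 1 | 2 | 3 | 4 | 4 | 5
  row 6: 1 | 2 | 3 | 4 | 5 | 6

giving w = (3, 4, 6, 2, 1, 5) via Δ²R.

Rothe diagram D(w) (8 cells), 3 SE-corners (essential conditions):

[(3, 2, 0), (3, 5, 2), (4, 1, 0)]


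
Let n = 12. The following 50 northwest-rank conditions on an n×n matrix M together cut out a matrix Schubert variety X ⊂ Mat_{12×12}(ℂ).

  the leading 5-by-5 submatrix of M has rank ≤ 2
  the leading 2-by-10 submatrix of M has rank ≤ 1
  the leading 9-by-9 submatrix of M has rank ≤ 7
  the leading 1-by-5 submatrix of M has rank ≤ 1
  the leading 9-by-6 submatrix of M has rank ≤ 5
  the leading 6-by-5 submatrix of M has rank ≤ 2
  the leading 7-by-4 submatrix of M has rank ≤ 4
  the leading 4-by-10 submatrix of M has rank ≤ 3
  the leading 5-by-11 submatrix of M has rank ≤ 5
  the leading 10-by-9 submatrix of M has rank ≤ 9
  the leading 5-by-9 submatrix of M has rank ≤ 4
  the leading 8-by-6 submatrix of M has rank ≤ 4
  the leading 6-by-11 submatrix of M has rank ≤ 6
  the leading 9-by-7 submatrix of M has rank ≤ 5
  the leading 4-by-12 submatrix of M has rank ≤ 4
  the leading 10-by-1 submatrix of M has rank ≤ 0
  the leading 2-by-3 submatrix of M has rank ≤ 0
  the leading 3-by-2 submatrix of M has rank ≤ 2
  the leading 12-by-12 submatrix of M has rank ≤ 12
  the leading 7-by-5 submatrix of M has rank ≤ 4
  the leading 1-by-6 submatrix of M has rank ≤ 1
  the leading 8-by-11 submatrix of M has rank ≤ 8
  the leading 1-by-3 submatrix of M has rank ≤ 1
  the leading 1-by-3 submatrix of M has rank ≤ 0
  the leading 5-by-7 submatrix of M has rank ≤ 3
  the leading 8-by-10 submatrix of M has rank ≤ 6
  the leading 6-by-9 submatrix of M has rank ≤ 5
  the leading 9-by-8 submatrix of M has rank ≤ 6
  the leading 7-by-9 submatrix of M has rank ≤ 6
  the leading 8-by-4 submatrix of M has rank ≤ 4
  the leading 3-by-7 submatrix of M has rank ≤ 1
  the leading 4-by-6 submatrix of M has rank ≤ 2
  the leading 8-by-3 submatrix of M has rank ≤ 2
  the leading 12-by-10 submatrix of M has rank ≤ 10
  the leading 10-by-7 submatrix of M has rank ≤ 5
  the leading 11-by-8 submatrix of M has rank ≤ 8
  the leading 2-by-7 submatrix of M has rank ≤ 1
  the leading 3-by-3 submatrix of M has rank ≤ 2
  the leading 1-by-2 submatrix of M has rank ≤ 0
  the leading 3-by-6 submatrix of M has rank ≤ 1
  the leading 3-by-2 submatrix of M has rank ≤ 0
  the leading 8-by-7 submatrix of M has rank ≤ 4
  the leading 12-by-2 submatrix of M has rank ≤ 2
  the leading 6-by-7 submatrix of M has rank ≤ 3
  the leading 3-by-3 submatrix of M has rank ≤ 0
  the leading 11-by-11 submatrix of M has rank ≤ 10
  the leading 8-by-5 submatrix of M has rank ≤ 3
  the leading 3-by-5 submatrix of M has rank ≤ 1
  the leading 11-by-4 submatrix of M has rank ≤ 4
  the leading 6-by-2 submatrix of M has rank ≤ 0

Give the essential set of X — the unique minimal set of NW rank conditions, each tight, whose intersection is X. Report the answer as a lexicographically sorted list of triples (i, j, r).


Computing R[i][j] = min implied NW-rank bound (n=12, 50 conditions):

  0  0  0  1  1  1  1  1  1  1  1  1
  0  0  0  1  1  1  1  1  1  1  2  2
  0  0  0  1  1  1  1  2  2  2  3  3
  0  0  1  2  2  2  2  3  3  3  4  4
  0  0  1  2  2  3  3  4  4  4  5  5
  0  0  1  2  2  3  3  4  5  5  6  6
  0  1  2  3  3  4  4  5  6  6  7  7
  0  1  2  3  3  4  4  5  6  6  7  8
  0  1  2  3  4  5  5  6  7  7  8  9
  0  1  2  3  4  5  5  6  7  8  9  10
  1  2  3  4  5  6  6  7  8  9  10  11
  1  2  3  4  5  6  7  8  9  10  11  12

second differences of R give the permutation w = (4, 11, 8, 3, 6, 9, 2, 12, 5, 10, 1, 7).

11 SE-corners of the 35-cell Rothe diagram give Ess(w):

[(2, 10, 1), (3, 3, 0), (3, 7, 1), (6, 2, 0), (6, 5, 2), (6, 7, 3), (8, 5, 3), (8, 7, 4), (8, 10, 6), (10, 1, 0), (10, 7, 5)]


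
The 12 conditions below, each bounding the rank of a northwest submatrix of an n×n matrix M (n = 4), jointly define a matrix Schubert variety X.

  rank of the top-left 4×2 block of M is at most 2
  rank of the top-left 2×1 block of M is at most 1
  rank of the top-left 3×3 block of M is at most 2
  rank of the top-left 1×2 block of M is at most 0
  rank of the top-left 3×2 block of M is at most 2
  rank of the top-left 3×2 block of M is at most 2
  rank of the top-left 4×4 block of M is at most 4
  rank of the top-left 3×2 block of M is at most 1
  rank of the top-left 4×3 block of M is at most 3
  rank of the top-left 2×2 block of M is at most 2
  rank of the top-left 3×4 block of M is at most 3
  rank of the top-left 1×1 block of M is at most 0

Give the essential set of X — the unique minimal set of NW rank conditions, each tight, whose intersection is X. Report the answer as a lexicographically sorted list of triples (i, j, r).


The tightest implied rank at each (i,j), from the 12 conditions:

  row 1: 0  0  1  1
  row 2: 1  1  2  2
  row 3: 1  1  2  3
  row 4: 1  2  3  4

giving w = (3, 1, 4, 2) via Δ²R.

2 SE-corners of the 3-cell Rothe diagram give Ess(w):

[(1, 2, 0), (3, 2, 1)]


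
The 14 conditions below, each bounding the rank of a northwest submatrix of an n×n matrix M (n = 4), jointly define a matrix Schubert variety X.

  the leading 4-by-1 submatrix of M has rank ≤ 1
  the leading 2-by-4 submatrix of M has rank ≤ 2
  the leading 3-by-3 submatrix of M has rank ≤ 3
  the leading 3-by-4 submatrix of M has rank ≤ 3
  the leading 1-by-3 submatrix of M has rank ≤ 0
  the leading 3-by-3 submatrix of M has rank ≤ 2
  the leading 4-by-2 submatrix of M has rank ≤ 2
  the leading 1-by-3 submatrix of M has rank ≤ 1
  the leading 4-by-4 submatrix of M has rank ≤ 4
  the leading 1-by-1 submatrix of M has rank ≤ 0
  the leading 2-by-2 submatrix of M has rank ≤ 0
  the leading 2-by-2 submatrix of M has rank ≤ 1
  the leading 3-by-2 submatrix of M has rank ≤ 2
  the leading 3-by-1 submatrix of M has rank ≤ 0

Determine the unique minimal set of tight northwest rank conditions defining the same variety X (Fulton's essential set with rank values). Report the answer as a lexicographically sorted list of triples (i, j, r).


Rank table r_w(4×4) implied by the 14 constraints:

  R[1]: 0, 0, 0, 1
  R[2]: 0, 0, 1, 2
  R[3]: 0, 1, 2, 3
  R[4]: 1, 2, 3, 4

giving w = (4, 3, 2, 1) via Δ²R.

Rothe diagram D(w) (6 cells), 3 SE-corners (essential conditions):

[(1, 3, 0), (2, 2, 0), (3, 1, 0)]


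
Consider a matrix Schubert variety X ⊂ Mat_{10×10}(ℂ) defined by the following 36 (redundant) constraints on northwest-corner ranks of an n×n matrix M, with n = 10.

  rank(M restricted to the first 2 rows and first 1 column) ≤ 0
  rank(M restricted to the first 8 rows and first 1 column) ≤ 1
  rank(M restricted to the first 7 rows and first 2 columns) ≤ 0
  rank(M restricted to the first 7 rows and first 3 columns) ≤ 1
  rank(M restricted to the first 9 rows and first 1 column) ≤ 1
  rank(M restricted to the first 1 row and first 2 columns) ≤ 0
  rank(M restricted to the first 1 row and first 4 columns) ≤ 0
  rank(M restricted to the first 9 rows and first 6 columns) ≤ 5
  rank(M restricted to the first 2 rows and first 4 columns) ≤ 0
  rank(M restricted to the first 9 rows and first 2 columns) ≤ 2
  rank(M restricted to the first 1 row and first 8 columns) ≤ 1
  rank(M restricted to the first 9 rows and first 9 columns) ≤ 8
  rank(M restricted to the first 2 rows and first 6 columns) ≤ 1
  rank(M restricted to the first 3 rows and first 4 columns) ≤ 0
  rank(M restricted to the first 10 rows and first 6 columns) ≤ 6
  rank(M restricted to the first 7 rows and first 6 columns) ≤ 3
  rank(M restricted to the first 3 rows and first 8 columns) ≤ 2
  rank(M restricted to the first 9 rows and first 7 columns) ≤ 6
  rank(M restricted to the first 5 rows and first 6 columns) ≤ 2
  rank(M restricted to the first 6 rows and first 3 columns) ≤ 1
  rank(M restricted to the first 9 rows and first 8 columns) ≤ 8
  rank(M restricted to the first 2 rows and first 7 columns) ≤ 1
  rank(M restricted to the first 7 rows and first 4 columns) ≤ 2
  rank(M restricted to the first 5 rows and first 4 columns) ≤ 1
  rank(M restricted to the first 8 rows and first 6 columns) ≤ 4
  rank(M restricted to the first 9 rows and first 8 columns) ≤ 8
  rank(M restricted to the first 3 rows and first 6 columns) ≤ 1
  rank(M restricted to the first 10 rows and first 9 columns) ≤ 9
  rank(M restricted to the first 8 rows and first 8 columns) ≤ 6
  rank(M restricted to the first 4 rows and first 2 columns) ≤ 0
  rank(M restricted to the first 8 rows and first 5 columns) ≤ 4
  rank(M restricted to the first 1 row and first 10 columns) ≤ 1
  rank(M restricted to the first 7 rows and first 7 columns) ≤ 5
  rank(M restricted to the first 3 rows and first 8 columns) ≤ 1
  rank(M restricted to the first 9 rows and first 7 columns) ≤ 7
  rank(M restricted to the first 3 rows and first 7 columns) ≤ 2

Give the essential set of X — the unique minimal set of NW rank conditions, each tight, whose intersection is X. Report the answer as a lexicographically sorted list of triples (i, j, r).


Recovering R(i,j) via the rank-extension bound from the 36 conditions:

  0, 0, 0, 0, 1, 1, 1, 1, 1, 1
  0, 0, 0, 0, 1, 1, 1, 1, 2, 2
  0, 0, 0, 0, 1, 1, 1, 1, 2, 3
  0, 0, 1, 1, 2, 2, 2, 2, 3, 4
  0, 0, 1, 1, 2, 2, 3, 3, 4, 5
  0, 0, 1, 2, 3, 3, 4, 4, 5, 6
  0, 0, 1, 2, 3, 3, 4, 5, 6, 7
  1, 1, 2, 3, 4, 4, 5, 6, 7, 8
  1, 2, 3, 4, 5, 5, 6, 7, 8, 9
  1, 2, 3, 4, 5, 6, 7, 8, 9, 10

hence w(1..10) = (5, 9, 10, 3, 7, 4, 8, 1, 2, 6).

6 SE-corners of the 29-cell Rothe diagram give Ess(w):

[(3, 4, 0), (3, 8, 1), (5, 4, 1), (5, 6, 2), (7, 2, 0), (7, 6, 3)]


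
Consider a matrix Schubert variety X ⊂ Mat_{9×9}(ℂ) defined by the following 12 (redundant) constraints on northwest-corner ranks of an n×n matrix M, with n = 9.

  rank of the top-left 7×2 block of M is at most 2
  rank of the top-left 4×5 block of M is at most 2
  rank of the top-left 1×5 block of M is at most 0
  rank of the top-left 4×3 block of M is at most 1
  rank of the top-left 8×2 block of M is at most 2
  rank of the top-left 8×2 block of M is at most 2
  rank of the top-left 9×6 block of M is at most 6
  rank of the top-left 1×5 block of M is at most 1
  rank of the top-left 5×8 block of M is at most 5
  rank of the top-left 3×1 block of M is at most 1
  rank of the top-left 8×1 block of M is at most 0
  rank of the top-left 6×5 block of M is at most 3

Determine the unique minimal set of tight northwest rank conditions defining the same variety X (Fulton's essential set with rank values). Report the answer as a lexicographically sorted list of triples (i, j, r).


Propagating the 12 rank bounds to every northwest block:

  i=1: 0 | 0 | 0 | 0 | 0 | 1 | 1 | 1 | 1
  i=2: 0 | 1 | 1 | 1 | 1 | 2 | 2 | 2 | 2
  i=3: 0 | 1 | 1 | 2 | 2 | 3 | 3 | 3 | 3
  i=4: 0 | 1 | 1 | 2 | 2 | 3 | 4 | 4 | 4
  i=5: 0 | 1 | 2 | 3 | 3 | 4 | 5 | 5 | 5
  i=6: 0 | 1 | 2 | 3 | 3 | 4 | 5 | 6 | 6
  i=7: 0 | 1 | 2 | 3 | 4 | 5 | 6 | 7 | 7
  i=8: 0 | 1 | 2 | 3 | 4 | 5 | 6 | 7 | 8
  i=9: 1 | 2 | 3 | 4 | 5 | 6 | 7 | 8 | 9

so w = (6, 2, 4, 7, 3, 8, 5, 9, 1).

5 SE-corners of the 16-cell Rothe diagram give Ess(w):

[(1, 5, 0), (4, 3, 1), (4, 5, 2), (6, 5, 3), (8, 1, 0)]


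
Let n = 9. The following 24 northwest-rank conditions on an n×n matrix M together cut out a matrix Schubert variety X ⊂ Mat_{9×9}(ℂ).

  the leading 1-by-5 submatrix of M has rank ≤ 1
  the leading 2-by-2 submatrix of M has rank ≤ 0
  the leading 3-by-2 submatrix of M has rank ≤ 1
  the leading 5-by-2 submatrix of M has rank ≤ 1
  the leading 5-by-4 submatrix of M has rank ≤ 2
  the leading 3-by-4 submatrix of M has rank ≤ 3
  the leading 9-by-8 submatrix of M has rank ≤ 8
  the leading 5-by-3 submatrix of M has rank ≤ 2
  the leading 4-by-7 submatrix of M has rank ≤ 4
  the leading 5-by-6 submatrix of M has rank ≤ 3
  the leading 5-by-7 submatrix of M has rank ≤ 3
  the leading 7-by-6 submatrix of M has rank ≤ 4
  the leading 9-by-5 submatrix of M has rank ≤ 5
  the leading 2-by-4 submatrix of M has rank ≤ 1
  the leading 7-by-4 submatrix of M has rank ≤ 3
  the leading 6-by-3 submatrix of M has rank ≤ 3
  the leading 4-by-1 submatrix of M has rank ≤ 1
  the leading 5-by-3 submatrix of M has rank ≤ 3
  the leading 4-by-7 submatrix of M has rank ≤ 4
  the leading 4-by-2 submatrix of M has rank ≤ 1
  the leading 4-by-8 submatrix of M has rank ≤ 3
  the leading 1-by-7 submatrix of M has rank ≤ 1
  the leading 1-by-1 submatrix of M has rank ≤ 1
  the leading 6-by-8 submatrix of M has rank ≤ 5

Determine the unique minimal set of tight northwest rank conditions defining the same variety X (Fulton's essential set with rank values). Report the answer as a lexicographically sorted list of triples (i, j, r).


Propagating the 24 rank bounds to every northwest block:

  0 | 0 | 1 | 1 | 1 | 1 | 1 | 1 | 1
  0 | 0 | 1 | 1 | 2 | 2 | 2 | 2 | 2
  1 | 1 | 2 | 2 | 3 | 3 | 3 | 3 | 3
  1 | 1 | 2 | 2 | 3 | 3 | 3 | 3 | 4
  1 | 1 | 2 | 2 | 3 | 3 | 3 | 4 | 5
  1 | 2 | 3 | 3 | 4 | 4 | 4 | 5 | 6
  1 | 2 | 3 | 3 | 4 | 4 | 5 | 6 | 7
  1 | 2 | 3 | 4 | 5 | 5 | 6 | 7 | 8
  1 | 2 | 3 | 4 | 5 | 6 | 7 | 8 | 9

reading off 1-entries of Δ²R: w = (3, 5, 1, 9, 8, 2, 7, 4, 6).

|D(w)|=16, |Ess(w)|=8:

[(2, 2, 0), (2, 4, 1), (4, 8, 3), (5, 2, 1), (5, 4, 2), (5, 7, 3), (7, 4, 3), (7, 6, 4)]


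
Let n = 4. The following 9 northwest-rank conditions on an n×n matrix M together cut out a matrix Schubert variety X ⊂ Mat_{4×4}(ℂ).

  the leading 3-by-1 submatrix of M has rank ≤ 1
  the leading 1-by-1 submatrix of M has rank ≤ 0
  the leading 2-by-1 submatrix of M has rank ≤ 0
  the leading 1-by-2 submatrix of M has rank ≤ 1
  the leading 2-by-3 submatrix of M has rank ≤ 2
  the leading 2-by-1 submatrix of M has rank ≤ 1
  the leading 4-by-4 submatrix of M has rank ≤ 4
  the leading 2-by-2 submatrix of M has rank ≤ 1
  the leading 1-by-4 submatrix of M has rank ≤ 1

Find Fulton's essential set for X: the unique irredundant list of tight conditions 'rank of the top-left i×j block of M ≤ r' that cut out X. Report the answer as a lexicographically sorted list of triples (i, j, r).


Recovering R(i,j) via the rank-extension bound from the 9 conditions:

  i=1: 0 1 1 1
  i=2: 0 1 2 2
  i=3: 1 2 3 3
  i=4: 1 2 3 4

second differences of R give the permutation w = (2, 3, 1, 4).

1 SE-corner of the 2-cell Rothe diagram gives Ess(w):

[(2, 1, 0)]


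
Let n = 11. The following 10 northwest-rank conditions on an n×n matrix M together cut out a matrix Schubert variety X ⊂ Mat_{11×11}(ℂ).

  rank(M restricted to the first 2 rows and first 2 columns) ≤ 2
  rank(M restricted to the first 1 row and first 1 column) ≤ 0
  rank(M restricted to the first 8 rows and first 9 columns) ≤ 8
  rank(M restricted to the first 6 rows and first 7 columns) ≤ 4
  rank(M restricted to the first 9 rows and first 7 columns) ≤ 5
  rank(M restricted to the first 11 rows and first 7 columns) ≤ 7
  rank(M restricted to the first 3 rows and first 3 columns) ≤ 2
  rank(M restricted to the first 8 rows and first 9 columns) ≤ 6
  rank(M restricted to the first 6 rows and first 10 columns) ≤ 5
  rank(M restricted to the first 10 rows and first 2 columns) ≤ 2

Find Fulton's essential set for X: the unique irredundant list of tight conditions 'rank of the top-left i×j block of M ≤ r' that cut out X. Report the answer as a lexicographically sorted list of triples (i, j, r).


Computing R[i][j] = min implied NW-rank bound (n=11, 10 conditions):

  row 1: 0  1  1  1  1  1  1  1  1  1  1
  row 2: 1  2  2  2  2  2  2  2  2  2  2
  row 3: 1  2  2  3  3  3  3  3  3  3  3
  row 4: 1  2  3  4  4  4  4  4  4  4  4
  row 5: 1  2  3  4  4  4  4  5  5  5  5
  row 6: 1  2  3  4  4  4  4  5  5  5  6
  row 7: 1  2  3  4  5  5  5  6  6  6  7
  row 8: 1  2  3  4  5  5  5  6  6  7  8
  row 9: 1  2  3  4  5  5  5  6  7  8  9
  row 10: 1  2  3  4  5  6  6  7  8  9  10
  row 11: 1  2  3  4  5  6  7  8  9  10  11

so w = (2, 1, 4, 3, 8, 11, 5, 10, 9, 6, 7).

Rothe diagram D(w) (15 cells), 6 SE-corners (essential conditions):

[(1, 1, 0), (3, 3, 2), (6, 7, 4), (6, 10, 5), (8, 9, 6), (9, 7, 5)]


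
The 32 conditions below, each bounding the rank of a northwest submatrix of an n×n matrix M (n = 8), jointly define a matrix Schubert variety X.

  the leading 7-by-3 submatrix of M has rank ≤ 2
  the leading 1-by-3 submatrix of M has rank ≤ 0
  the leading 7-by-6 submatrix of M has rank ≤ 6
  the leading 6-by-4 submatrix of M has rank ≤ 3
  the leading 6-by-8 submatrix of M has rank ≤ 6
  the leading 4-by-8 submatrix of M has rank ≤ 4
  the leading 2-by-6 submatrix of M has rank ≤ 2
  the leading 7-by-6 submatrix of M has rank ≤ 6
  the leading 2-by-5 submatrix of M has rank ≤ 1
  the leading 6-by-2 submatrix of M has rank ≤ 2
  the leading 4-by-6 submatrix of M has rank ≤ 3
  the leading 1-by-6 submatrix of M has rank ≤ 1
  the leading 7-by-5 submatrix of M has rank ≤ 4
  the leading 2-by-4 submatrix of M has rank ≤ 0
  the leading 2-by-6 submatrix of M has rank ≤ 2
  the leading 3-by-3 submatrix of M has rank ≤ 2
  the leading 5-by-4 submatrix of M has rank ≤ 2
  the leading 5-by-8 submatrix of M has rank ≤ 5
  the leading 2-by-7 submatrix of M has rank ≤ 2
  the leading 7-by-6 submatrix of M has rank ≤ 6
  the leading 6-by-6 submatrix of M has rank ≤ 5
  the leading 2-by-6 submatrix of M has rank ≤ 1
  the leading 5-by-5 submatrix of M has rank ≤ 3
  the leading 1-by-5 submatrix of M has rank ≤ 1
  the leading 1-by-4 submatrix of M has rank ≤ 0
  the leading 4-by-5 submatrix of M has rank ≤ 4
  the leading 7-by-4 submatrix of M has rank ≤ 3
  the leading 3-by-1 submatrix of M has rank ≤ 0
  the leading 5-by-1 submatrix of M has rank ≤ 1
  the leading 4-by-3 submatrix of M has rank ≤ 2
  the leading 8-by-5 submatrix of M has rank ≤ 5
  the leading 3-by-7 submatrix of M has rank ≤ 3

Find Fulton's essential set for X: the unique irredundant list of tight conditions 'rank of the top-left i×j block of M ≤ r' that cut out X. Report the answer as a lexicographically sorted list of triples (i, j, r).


Recovering R(i,j) via the rank-extension bound from the 32 conditions:

  R[1]: 0 | 0 | 0 | 0 | 1 | 1 | 1 | 1
  R[2]: 0 | 0 | 0 | 0 | 1 | 1 | 2 | 2
  R[3]: 0 | 1 | 1 | 1 | 2 | 2 | 3 | 3
  R[4]: 1 | 2 | 2 | 2 | 3 | 3 | 4 | 4
  R[5]: 1 | 2 | 2 | 2 | 3 | 4 | 5 | 5
  R[6]: 1 | 2 | 2 | 3 | 4 | 5 | 6 | 6
  R[7]: 1 | 2 | 2 | 3 | 4 | 5 | 6 | 7
  R[8]: 1 | 2 | 3 | 4 | 5 | 6 | 7 | 8

so w = (5, 7, 2, 1, 6, 4, 8, 3).

5 SE-corners of the 14-cell Rothe diagram give Ess(w):

[(2, 4, 0), (2, 6, 1), (3, 1, 0), (5, 4, 2), (7, 3, 2)]


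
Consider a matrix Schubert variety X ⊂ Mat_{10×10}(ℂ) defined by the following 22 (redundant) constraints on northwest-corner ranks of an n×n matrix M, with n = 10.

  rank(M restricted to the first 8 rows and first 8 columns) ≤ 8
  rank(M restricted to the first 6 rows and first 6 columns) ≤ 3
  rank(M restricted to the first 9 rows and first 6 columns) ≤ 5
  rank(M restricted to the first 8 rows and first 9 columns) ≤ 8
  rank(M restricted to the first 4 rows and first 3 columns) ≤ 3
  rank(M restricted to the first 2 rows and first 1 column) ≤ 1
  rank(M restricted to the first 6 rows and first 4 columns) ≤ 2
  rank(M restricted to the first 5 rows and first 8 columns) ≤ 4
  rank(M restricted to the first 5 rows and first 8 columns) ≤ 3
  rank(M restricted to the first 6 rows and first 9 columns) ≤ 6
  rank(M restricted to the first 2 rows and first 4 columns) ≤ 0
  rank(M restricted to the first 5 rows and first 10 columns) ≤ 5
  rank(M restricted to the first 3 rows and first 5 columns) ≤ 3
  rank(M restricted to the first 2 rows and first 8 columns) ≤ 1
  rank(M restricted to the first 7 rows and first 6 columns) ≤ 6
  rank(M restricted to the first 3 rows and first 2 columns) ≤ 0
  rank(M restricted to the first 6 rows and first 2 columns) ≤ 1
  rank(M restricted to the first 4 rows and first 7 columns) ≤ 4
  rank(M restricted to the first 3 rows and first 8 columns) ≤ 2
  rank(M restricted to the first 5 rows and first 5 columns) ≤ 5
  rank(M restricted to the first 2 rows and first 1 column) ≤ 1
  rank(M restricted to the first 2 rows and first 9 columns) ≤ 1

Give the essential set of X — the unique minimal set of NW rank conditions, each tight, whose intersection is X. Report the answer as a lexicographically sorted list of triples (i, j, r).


Propagating the 22 rank bounds to every northwest block:

  i=1: 0 0 0 0 1 1 1 1 1 1
  i=2: 0 0 0 0 1 1 1 1 1 2
  i=3: 0 0 1 1 2 2 2 2 2 3
  i=4: 1 1 2 2 3 3 3 3 3 4
  i=5: 1 1 2 2 3 3 3 3 4 5
  i=6: 1 1 2 2 3 3 4 4 5 6
  i=7: 1 2 3 3 4 4 5 5 6 7
  i=8: 1 2 3 4 5 5 6 6 7 8
  i=9: 1 2 3 4 5 5 6 7 8 9
  i=10: 1 2 3 4 5 6 7 8 9 10

the unique w with this rank table is (5, 10, 3, 1, 9, 7, 2, 4, 8, 6).

8 SE-corners of the 23-cell Rothe diagram give Ess(w):

[(2, 4, 0), (2, 9, 1), (3, 2, 0), (5, 8, 3), (6, 2, 1), (6, 4, 2), (6, 6, 3), (9, 6, 5)]


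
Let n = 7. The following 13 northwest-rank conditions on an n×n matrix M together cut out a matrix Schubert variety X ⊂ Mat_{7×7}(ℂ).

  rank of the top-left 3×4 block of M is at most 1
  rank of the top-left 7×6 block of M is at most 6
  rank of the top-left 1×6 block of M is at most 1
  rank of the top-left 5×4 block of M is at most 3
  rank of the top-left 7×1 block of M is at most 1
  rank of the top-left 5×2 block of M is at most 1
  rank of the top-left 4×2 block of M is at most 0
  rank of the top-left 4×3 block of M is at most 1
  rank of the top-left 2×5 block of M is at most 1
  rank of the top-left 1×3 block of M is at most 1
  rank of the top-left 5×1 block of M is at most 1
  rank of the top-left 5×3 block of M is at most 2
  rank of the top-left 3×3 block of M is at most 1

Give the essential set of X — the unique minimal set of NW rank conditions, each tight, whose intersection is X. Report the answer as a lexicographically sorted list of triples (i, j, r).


The tightest implied rank at each (i,j), from the 13 conditions:

  row 1: 0 0 1 1 1 1 1
  row 2: 0 0 1 1 1 2 2
  row 3: 0 0 1 1 2 3 3
  row 4: 0 0 1 2 3 4 4
  row 5: 1 1 2 3 4 5 5
  row 6: 1 2 3 4 5 6 6
  row 7: 1 2 3 4 5 6 7

the unique w with this rank table is (3, 6, 5, 4, 1, 2, 7).

ℓ(w)=11; the 3 essential cells (i,j,r):

[(2, 5, 1), (3, 4, 1), (4, 2, 0)]


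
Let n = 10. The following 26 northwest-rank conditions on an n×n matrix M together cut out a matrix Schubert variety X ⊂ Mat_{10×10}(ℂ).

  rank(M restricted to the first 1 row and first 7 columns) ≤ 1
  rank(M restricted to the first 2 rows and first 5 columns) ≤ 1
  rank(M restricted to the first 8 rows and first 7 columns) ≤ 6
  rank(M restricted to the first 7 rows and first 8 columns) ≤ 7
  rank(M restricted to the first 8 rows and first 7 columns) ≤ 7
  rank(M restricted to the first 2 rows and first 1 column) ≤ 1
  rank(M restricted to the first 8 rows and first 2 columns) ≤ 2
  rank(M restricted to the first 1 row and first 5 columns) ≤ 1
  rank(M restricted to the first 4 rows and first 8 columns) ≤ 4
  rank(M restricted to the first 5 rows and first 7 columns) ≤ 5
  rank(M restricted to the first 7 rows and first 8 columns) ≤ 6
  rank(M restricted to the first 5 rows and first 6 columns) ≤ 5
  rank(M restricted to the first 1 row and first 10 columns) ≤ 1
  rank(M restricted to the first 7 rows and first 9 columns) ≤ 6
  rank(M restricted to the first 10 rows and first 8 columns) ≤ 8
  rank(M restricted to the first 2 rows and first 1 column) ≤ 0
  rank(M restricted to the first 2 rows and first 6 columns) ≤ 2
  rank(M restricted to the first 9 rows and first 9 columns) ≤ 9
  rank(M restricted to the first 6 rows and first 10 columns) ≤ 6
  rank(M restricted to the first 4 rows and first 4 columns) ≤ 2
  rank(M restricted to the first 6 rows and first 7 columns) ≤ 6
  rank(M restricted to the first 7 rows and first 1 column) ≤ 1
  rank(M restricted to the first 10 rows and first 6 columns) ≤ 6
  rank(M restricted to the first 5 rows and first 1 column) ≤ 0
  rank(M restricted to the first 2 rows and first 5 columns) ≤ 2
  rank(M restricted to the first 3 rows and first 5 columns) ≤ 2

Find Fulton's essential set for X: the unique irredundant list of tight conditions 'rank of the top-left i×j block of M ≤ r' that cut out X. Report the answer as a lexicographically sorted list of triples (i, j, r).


Rank table r_w(10×10) implied by the 26 constraints:

  i=1: 0, 1, 1, 1, 1, 1, 1, 1, 1, 1
  i=2: 0, 1, 1, 1, 1, 2, 2, 2, 2, 2
  i=3: 0, 1, 2, 2, 2, 3, 3, 3, 3, 3
  i=4: 0, 1, 2, 2, 3, 4, 4, 4, 4, 4
  i=5: 0, 1, 2, 3, 4, 5, 5, 5, 5, 5
  i=6: 1, 2, 3, 4, 5, 6, 6, 6, 6, 6
  i=7: 1, 2, 3, 4, 5, 6, 6, 6, 6, 7
  i=8: 1, 2, 3, 4, 5, 6, 6, 7, 7, 8
  i=9: 1, 2, 3, 4, 5, 6, 7, 8, 8, 9
  i=10: 1, 2, 3, 4, 5, 6, 7, 8, 9, 10

reading off 1-entries of Δ²R: w = (2, 6, 3, 5, 4, 1, 10, 8, 7, 9).

Fulton essential set (5 of the 13 Rothe cells):

[(2, 5, 1), (4, 4, 2), (5, 1, 0), (7, 9, 6), (8, 7, 6)]


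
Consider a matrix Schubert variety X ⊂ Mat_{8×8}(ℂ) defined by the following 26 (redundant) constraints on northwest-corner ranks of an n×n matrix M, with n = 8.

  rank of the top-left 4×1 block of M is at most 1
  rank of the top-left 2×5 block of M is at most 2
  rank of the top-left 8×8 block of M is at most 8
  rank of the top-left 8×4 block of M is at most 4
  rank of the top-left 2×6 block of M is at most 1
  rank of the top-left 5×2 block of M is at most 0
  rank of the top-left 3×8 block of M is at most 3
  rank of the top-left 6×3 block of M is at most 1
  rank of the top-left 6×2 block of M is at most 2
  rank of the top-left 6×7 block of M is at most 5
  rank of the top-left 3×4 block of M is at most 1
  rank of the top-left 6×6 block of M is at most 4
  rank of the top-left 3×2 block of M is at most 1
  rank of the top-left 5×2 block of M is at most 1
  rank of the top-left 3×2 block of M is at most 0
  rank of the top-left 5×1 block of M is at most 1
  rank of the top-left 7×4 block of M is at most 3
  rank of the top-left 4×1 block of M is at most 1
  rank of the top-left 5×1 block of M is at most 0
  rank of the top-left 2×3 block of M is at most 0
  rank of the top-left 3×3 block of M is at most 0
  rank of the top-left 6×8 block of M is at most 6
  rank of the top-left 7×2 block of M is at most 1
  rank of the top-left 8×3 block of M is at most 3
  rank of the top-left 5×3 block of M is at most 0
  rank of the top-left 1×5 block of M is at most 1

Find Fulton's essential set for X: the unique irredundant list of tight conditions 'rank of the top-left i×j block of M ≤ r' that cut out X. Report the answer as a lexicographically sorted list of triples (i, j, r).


Propagating the 26 rank bounds to every northwest block:

  i=1: 0  0  0  1  1  1  1  1
  i=2: 0  0  0  1  1  1  2  2
  i=3: 0  0  0  1  2  2  3  3
  i=4: 0  0  0  1  2  3  4  4
  i=5: 0  0  0  1  2  3  4  5
  i=6: 1  1  1  2  3  4  5  6
  i=7: 1  1  2  3  4  5  6  7
  i=8: 1  2  3  4  5  6  7  8

second differences of R give the permutation w = (4, 7, 5, 6, 8, 1, 3, 2).

3 SE-corners of the 18-cell Rothe diagram give Ess(w):

[(2, 6, 1), (5, 3, 0), (7, 2, 1)]


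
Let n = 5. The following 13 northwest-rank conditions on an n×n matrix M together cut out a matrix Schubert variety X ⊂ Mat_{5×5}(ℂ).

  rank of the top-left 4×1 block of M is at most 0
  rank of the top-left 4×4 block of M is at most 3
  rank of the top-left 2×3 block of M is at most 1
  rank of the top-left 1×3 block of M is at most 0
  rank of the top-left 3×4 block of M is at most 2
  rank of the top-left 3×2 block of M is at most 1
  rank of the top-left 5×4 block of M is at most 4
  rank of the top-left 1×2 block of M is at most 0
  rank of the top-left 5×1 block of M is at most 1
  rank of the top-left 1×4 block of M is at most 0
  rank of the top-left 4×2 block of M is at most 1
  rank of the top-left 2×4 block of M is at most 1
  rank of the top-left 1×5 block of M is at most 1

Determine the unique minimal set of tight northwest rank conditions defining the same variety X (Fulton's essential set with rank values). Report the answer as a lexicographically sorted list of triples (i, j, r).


Recovering R(i,j) via the rank-extension bound from the 13 conditions:

  R[1]: 0 | 0 | 0 | 0 | 1
  R[2]: 0 | 1 | 1 | 1 | 2
  R[3]: 0 | 1 | 2 | 2 | 3
  R[4]: 0 | 1 | 2 | 3 | 4
  R[5]: 1 | 2 | 3 | 4 | 5

giving w = (5, 2, 3, 4, 1) via Δ²R.

ℓ(w)=7; the 2 essential cells (i,j,r):

[(1, 4, 0), (4, 1, 0)]
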